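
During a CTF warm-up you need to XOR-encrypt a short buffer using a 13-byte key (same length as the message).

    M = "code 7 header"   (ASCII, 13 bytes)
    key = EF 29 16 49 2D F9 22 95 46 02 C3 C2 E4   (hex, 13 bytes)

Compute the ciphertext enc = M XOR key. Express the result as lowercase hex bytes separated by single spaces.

8c 46 72 2c 0d ce 02 fd 23 63 a7 a7 96

01100011 xor 11101111 = 10001100
01101111 xor 00101001 = 01000110
01100100 xor 00010110 = 01110010
01100101 xor 01001001 = 00101100
00100000 xor 00101101 = 00001101
00110111 xor 11111001 = 11001110
00100000 xor 00100010 = 00000010
01101000 xor 10010101 = 11111101
01100101 xor 01000110 = 00100011
01100001 xor 00000010 = 01100011
01100100 xor 11000011 = 10100111
01100101 xor 11000010 = 10100111
01110010 xor 11100100 = 10010110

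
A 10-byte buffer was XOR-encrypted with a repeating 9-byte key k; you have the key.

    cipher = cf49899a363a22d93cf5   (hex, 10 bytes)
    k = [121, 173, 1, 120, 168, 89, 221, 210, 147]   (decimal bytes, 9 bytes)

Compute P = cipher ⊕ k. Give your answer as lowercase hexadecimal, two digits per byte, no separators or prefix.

The 9-byte key repeats, so the effective keystream is 79 ad 01 78 a8 59 dd d2 93 79.
byte 0: cf XOR 79 = b6
byte 1: 49 XOR ad = e4
byte 2: 89 XOR 01 = 88
byte 3: 9a XOR 78 = e2
byte 4: 36 XOR a8 = 9e
byte 5: 3a XOR 59 = 63
byte 6: 22 XOR dd = ff
byte 7: d9 XOR d2 = 0b
byte 8: 3c XOR 93 = af
byte 9: f5 XOR 79 = 8c

b6e488e29e63ff0baf8c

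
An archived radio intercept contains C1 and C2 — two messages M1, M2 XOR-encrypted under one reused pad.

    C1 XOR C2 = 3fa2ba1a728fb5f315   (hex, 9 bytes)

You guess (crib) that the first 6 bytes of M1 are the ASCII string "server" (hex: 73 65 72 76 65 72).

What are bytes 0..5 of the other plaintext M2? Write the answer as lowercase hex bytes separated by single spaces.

Since C1 ⊕ C2 = M1 ⊕ M2, XORing with the guessed M1 bytes yields the corresponding M2 bytes: M2 = (C1 ⊕ C2) ⊕ M1.
byte 0: 00111111 XOR 01110011 = 01001100
byte 1: 10100010 XOR 01100101 = 11000111
byte 2: 10111010 XOR 01110010 = 11001000
byte 3: 00011010 XOR 01110110 = 01101100
byte 4: 01110010 XOR 01100101 = 00010111
byte 5: 10001111 XOR 01110010 = 11111101

4c c7 c8 6c 17 fd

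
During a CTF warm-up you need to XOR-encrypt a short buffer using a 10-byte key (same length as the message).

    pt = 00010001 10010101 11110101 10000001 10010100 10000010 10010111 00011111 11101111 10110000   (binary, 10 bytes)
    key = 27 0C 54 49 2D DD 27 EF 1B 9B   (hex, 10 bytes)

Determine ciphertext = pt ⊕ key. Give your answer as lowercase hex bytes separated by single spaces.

XOR is its own inverse, so applying the key byte-wise gives the result directly.
11 ^ 27 = 36
95 ^ 0c = 99
f5 ^ 54 = a1
81 ^ 49 = c8
94 ^ 2d = b9
82 ^ dd = 5f
97 ^ 27 = b0
1f ^ ef = f0
ef ^ 1b = f4
b0 ^ 9b = 2b

36 99 a1 c8 b9 5f b0 f0 f4 2b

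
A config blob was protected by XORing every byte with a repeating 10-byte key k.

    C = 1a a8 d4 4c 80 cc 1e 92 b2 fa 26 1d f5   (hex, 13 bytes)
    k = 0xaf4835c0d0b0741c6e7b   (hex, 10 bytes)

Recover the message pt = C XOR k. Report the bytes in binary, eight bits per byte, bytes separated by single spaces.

10110101 11100000 11100001 10001100 01010000 01111100 01101010 10001110 11011100 10000001 10001001 01010101 11000000

The 10-byte key repeats, so the effective keystream is af 48 35 c0 d0 b0 74 1c 6e 7b af 48 35.
byte 0: 1a ^ af = b5
byte 1: a8 ^ 48 = e0
byte 2: d4 ^ 35 = e1
byte 3: 4c ^ c0 = 8c
byte 4: 80 ^ d0 = 50
byte 5: cc ^ b0 = 7c
byte 6: 1e ^ 74 = 6a
byte 7: 92 ^ 1c = 8e
byte 8: b2 ^ 6e = dc
byte 9: fa ^ 7b = 81
byte 10: 26 ^ af = 89
byte 11: 1d ^ 48 = 55
byte 12: f5 ^ 35 = c0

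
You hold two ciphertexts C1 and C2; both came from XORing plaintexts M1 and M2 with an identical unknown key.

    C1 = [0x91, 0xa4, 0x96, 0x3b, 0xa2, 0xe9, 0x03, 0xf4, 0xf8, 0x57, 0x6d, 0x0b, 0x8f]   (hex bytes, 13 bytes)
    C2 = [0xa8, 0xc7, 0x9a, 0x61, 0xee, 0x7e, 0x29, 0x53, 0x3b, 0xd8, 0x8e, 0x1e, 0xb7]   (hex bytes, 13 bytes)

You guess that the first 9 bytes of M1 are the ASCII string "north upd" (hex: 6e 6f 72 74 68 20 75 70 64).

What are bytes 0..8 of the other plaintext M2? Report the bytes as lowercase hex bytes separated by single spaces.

57 0c 7e 2e 24 b7 5f d7 a7

First, C1 ⊕ C2 = (M1 ⊕ K) ⊕ (M2 ⊕ K) = M1 ⊕ M2, so the key drops out. Then M2 = (M1 ⊕ M2) ⊕ M1 over the first 9 bytes.
byte 0: (91 xor a8) xor 6e = 39 xor 6e = 57
byte 1: (a4 xor c7) xor 6f = 63 xor 6f = 0c
byte 2: (96 xor 9a) xor 72 = 0c xor 72 = 7e
byte 3: (3b xor 61) xor 74 = 5a xor 74 = 2e
byte 4: (a2 xor ee) xor 68 = 4c xor 68 = 24
byte 5: (e9 xor 7e) xor 20 = 97 xor 20 = b7
byte 6: (03 xor 29) xor 75 = 2a xor 75 = 5f
byte 7: (f4 xor 53) xor 70 = a7 xor 70 = d7
byte 8: (f8 xor 3b) xor 64 = c3 xor 64 = a7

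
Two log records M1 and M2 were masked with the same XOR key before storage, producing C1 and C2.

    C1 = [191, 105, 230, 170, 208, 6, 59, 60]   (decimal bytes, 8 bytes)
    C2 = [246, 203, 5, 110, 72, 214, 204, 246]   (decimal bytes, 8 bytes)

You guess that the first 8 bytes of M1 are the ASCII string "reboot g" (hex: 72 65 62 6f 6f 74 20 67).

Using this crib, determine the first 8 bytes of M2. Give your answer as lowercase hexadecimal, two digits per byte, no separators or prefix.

3bc781abf7a4d7ad

First, C1 ⊕ C2 = (M1 ⊕ K) ⊕ (M2 ⊕ K) = M1 ⊕ M2, so the key drops out. Then M2 = (M1 ⊕ M2) ⊕ M1 over the first 8 bytes.
byte 0: (bf XOR f6) XOR 72 = 49 XOR 72 = 3b
byte 1: (69 XOR cb) XOR 65 = a2 XOR 65 = c7
byte 2: (e6 XOR 05) XOR 62 = e3 XOR 62 = 81
byte 3: (aa XOR 6e) XOR 6f = c4 XOR 6f = ab
byte 4: (d0 XOR 48) XOR 6f = 98 XOR 6f = f7
byte 5: (06 XOR d6) XOR 74 = d0 XOR 74 = a4
byte 6: (3b XOR cc) XOR 20 = f7 XOR 20 = d7
byte 7: (3c XOR f6) XOR 67 = ca XOR 67 = ad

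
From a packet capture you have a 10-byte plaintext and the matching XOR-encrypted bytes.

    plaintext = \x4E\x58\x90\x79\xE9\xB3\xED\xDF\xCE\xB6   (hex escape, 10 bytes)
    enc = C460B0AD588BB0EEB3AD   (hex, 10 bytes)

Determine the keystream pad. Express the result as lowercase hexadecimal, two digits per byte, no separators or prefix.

8a3820d4b1385d317d1b

Since enc = plaintext ⊕ pad, XORing both sides with plaintext gives pad = plaintext ⊕ enc.
byte 0: 4e ^ c4 = 8a
byte 1: 58 ^ 60 = 38
byte 2: 90 ^ b0 = 20
byte 3: 79 ^ ad = d4
byte 4: e9 ^ 58 = b1
byte 5: b3 ^ 8b = 38
byte 6: ed ^ b0 = 5d
byte 7: df ^ ee = 31
byte 8: ce ^ b3 = 7d
byte 9: b6 ^ ad = 1b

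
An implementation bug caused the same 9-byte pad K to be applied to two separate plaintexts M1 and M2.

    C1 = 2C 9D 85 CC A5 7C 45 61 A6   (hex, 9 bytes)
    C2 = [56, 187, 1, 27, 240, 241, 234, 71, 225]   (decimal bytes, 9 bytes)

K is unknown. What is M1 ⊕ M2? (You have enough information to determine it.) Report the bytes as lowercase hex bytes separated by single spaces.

C1 ⊕ C2 = (M1 ⊕ K) ⊕ (M2 ⊕ K) = M1 ⊕ M2 — the shared key cancels under XOR.
byte 0: 2c ^ 38 = 14
byte 1: 9d ^ bb = 26
byte 2: 85 ^ 01 = 84
byte 3: cc ^ 1b = d7
byte 4: a5 ^ f0 = 55
byte 5: 7c ^ f1 = 8d
byte 6: 45 ^ ea = af
byte 7: 61 ^ 47 = 26
byte 8: a6 ^ e1 = 47

14 26 84 d7 55 8d af 26 47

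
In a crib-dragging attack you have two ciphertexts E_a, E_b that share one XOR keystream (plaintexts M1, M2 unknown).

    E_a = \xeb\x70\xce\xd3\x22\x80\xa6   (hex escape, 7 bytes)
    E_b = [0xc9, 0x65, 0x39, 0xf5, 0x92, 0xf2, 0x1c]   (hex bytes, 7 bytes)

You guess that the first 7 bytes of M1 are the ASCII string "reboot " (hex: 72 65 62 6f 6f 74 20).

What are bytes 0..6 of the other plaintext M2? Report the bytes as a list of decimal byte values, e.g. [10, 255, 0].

[80, 112, 149, 73, 223, 6, 154]

First, E_a ⊕ E_b = (M1 ⊕ K) ⊕ (M2 ⊕ K) = M1 ⊕ M2, so the key drops out. Then M2 = (M1 ⊕ M2) ⊕ M1 over the first 7 bytes.
byte 0: (eb ^ c9) ^ 72 = 22 ^ 72 = 50
byte 1: (70 ^ 65) ^ 65 = 15 ^ 65 = 70
byte 2: (ce ^ 39) ^ 62 = f7 ^ 62 = 95
byte 3: (d3 ^ f5) ^ 6f = 26 ^ 6f = 49
byte 4: (22 ^ 92) ^ 6f = b0 ^ 6f = df
byte 5: (80 ^ f2) ^ 74 = 72 ^ 74 = 06
byte 6: (a6 ^ 1c) ^ 20 = ba ^ 20 = 9a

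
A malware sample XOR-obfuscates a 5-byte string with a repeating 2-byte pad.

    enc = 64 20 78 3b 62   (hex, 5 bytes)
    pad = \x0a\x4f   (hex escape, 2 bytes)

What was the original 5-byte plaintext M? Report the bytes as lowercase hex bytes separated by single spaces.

6e 6f 72 74 68

The 2-byte key repeats, so the effective keystream is 0a 4f 0a 4f 0a.
byte 0: 01100100 ⊕ 00001010 = 01101110
byte 1: 00100000 ⊕ 01001111 = 01101111
byte 2: 01111000 ⊕ 00001010 = 01110010
byte 3: 00111011 ⊕ 01001111 = 01110100
byte 4: 01100010 ⊕ 00001010 = 01101000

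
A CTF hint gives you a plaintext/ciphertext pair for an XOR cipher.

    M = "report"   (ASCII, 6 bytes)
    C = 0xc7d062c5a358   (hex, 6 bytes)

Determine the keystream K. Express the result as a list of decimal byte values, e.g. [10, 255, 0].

[181, 181, 18, 170, 209, 44]

Since C = M ⊕ K, XORing both sides with M gives K = M ⊕ C.
byte 0: 72 ^ c7 = b5
byte 1: 65 ^ d0 = b5
byte 2: 70 ^ 62 = 12
byte 3: 6f ^ c5 = aa
byte 4: 72 ^ a3 = d1
byte 5: 74 ^ 58 = 2c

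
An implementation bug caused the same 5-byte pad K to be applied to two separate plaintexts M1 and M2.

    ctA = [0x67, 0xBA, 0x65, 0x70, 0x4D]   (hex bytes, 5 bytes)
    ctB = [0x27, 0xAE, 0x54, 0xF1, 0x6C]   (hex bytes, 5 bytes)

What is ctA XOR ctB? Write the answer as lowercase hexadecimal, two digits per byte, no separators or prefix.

ctA ⊕ ctB = (M1 ⊕ K) ⊕ (M2 ⊕ K) = M1 ⊕ M2 — the shared key cancels under XOR.
67 ⊕ 27 = 40
ba ⊕ ae = 14
65 ⊕ 54 = 31
70 ⊕ f1 = 81
4d ⊕ 6c = 21

4014318121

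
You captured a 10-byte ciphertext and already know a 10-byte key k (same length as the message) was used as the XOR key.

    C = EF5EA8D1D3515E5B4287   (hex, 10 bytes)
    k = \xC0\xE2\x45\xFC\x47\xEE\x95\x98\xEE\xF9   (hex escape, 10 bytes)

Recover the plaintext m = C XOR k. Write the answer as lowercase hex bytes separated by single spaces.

2f bc ed 2d 94 bf cb c3 ac 7e

byte 0: 11101111 ⊕ 11000000 = 00101111
byte 1: 01011110 ⊕ 11100010 = 10111100
byte 2: 10101000 ⊕ 01000101 = 11101101
byte 3: 11010001 ⊕ 11111100 = 00101101
byte 4: 11010011 ⊕ 01000111 = 10010100
byte 5: 01010001 ⊕ 11101110 = 10111111
byte 6: 01011110 ⊕ 10010101 = 11001011
byte 7: 01011011 ⊕ 10011000 = 11000011
byte 8: 01000010 ⊕ 11101110 = 10101100
byte 9: 10000111 ⊕ 11111001 = 01111110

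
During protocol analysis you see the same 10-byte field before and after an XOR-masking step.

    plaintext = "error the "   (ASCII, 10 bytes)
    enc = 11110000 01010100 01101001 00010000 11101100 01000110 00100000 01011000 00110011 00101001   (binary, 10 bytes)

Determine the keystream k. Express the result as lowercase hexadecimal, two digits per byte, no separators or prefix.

95261b7f9e6654305609

Since enc = plaintext ⊕ k, XORing both sides with plaintext gives k = plaintext ⊕ enc.
byte 0: 101 XOR 240 = 149
byte 1: 114 XOR  84 =  38
byte 2: 114 XOR 105 =  27
byte 3: 111 XOR  16 = 127
byte 4: 114 XOR 236 = 158
byte 5:  32 XOR  70 = 102
byte 6: 116 XOR  32 =  84
byte 7: 104 XOR  88 =  48
byte 8: 101 XOR  51 =  86
byte 9:  32 XOR  41 =   9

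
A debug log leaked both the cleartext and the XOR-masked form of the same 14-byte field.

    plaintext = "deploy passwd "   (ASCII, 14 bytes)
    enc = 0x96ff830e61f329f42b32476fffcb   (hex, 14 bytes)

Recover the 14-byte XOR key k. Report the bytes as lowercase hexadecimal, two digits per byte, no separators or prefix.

Since enc = plaintext ⊕ k, XORing both sides with plaintext gives k = plaintext ⊕ enc.
64 XOR 96 = f2
65 XOR ff = 9a
70 XOR 83 = f3
6c XOR 0e = 62
6f XOR 61 = 0e
79 XOR f3 = 8a
20 XOR 29 = 09
70 XOR f4 = 84
61 XOR 2b = 4a
73 XOR 32 = 41
73 XOR 47 = 34
77 XOR 6f = 18
64 XOR ff = 9b
20 XOR cb = eb

f29af3620e8a09844a4134189beb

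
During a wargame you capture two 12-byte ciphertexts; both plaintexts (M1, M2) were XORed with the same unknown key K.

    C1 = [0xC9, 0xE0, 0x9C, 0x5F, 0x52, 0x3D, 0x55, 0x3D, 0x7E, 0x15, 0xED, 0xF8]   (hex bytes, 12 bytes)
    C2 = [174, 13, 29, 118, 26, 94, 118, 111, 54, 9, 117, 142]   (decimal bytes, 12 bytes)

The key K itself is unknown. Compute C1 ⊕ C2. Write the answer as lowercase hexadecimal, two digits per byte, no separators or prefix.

67ed812948632352481c9876

C1 ⊕ C2 = (M1 ⊕ K) ⊕ (M2 ⊕ K) = M1 ⊕ M2 — the shared key cancels under XOR.
c9 ^ ae = 67
e0 ^ 0d = ed
9c ^ 1d = 81
5f ^ 76 = 29
52 ^ 1a = 48
3d ^ 5e = 63
55 ^ 76 = 23
3d ^ 6f = 52
7e ^ 36 = 48
15 ^ 09 = 1c
ed ^ 75 = 98
f8 ^ 8e = 76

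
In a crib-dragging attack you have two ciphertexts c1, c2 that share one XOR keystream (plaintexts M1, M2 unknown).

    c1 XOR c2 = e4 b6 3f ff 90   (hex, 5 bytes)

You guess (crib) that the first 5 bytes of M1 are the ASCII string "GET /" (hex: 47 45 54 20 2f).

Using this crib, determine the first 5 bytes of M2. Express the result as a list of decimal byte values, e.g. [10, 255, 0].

[163, 243, 107, 223, 191]

Since c1 ⊕ c2 = M1 ⊕ M2, XORing with the guessed M1 bytes yields the corresponding M2 bytes: M2 = (c1 ⊕ c2) ⊕ M1.
byte 0: 11100100 XOR 01000111 = 10100011
byte 1: 10110110 XOR 01000101 = 11110011
byte 2: 00111111 XOR 01010100 = 01101011
byte 3: 11111111 XOR 00100000 = 11011111
byte 4: 10010000 XOR 00101111 = 10111111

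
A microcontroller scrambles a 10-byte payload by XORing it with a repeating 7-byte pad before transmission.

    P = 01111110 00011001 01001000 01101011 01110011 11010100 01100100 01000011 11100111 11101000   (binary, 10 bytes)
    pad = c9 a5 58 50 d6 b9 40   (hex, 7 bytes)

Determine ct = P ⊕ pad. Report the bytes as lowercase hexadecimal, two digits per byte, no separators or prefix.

b7bc103ba56d248a42b0

The 7-byte key repeats, so the effective keystream is c9 a5 58 50 d6 b9 40 c9 a5 58.
byte 0: 7e xor c9 = b7
byte 1: 19 xor a5 = bc
byte 2: 48 xor 58 = 10
byte 3: 6b xor 50 = 3b
byte 4: 73 xor d6 = a5
byte 5: d4 xor b9 = 6d
byte 6: 64 xor 40 = 24
byte 7: 43 xor c9 = 8a
byte 8: e7 xor a5 = 42
byte 9: e8 xor 58 = b0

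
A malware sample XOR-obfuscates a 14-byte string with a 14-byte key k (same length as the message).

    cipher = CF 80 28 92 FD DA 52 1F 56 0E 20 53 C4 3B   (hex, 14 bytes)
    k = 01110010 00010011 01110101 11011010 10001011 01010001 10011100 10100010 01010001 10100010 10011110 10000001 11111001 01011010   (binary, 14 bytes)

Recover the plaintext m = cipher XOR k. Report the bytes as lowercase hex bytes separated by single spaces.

bd 93 5d 48 76 8b ce bd 07 ac be d2 3d 61

XOR is its own inverse, so applying the key byte-wise gives the result directly.
cf xor 72 = bd
80 xor 13 = 93
28 xor 75 = 5d
92 xor da = 48
fd xor 8b = 76
da xor 51 = 8b
52 xor 9c = ce
1f xor a2 = bd
56 xor 51 = 07
0e xor a2 = ac
20 xor 9e = be
53 xor 81 = d2
c4 xor f9 = 3d
3b xor 5a = 61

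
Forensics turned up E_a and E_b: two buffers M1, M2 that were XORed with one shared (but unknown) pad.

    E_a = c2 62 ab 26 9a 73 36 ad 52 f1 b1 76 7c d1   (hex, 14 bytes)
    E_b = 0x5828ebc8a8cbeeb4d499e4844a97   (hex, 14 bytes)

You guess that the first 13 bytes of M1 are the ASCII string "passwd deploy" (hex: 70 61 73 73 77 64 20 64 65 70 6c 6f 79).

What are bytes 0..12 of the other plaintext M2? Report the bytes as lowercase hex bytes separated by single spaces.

First, E_a ⊕ E_b = (M1 ⊕ K) ⊕ (M2 ⊕ K) = M1 ⊕ M2, so the key drops out. Then M2 = (M1 ⊕ M2) ⊕ M1 over the first 13 bytes.
byte 0: (c2 xor 58) xor 70 = 9a xor 70 = ea
byte 1: (62 xor 28) xor 61 = 4a xor 61 = 2b
byte 2: (ab xor eb) xor 73 = 40 xor 73 = 33
byte 3: (26 xor c8) xor 73 = ee xor 73 = 9d
byte 4: (9a xor a8) xor 77 = 32 xor 77 = 45
byte 5: (73 xor cb) xor 64 = b8 xor 64 = dc
byte 6: (36 xor ee) xor 20 = d8 xor 20 = f8
byte 7: (ad xor b4) xor 64 = 19 xor 64 = 7d
byte 8: (52 xor d4) xor 65 = 86 xor 65 = e3
byte 9: (f1 xor 99) xor 70 = 68 xor 70 = 18
byte 10: (b1 xor e4) xor 6c = 55 xor 6c = 39
byte 11: (76 xor 84) xor 6f = f2 xor 6f = 9d
byte 12: (7c xor 4a) xor 79 = 36 xor 79 = 4f

ea 2b 33 9d 45 dc f8 7d e3 18 39 9d 4f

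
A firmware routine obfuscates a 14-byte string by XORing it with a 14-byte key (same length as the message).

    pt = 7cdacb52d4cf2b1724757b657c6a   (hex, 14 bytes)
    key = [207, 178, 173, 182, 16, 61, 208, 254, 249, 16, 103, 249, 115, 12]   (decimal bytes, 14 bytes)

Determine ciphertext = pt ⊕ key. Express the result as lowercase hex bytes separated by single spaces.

b3 68 66 e4 c4 f2 fb e9 dd 65 1c 9c 0f 66

124 xor 207 = 179
218 xor 178 = 104
203 xor 173 = 102
 82 xor 182 = 228
212 xor  16 = 196
207 xor  61 = 242
 43 xor 208 = 251
 23 xor 254 = 233
 36 xor 249 = 221
117 xor  16 = 101
123 xor 103 =  28
101 xor 249 = 156
124 xor 115 =  15
106 xor  12 = 102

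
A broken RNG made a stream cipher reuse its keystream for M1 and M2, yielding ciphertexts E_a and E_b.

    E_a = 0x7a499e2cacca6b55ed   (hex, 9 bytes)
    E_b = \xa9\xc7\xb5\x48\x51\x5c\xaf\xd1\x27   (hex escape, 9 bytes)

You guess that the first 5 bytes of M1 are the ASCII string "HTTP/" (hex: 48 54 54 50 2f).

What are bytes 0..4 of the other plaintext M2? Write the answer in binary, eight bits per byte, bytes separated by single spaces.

First, E_a ⊕ E_b = (M1 ⊕ K) ⊕ (M2 ⊕ K) = M1 ⊕ M2, so the key drops out. Then M2 = (M1 ⊕ M2) ⊕ M1 over the first 5 bytes.
byte 0: (7a xor a9) xor 48 = d3 xor 48 = 9b
byte 1: (49 xor c7) xor 54 = 8e xor 54 = da
byte 2: (9e xor b5) xor 54 = 2b xor 54 = 7f
byte 3: (2c xor 48) xor 50 = 64 xor 50 = 34
byte 4: (ac xor 51) xor 2f = fd xor 2f = d2

10011011 11011010 01111111 00110100 11010010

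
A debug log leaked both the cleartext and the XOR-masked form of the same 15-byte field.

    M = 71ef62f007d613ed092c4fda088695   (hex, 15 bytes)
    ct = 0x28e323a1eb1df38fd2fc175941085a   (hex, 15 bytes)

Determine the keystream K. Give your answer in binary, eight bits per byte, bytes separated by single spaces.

Since ct = M ⊕ K, XORing both sides with M gives K = M ⊕ ct.
byte 0: 71 xor 28 = 59
byte 1: ef xor e3 = 0c
byte 2: 62 xor 23 = 41
byte 3: f0 xor a1 = 51
byte 4: 07 xor eb = ec
byte 5: d6 xor 1d = cb
byte 6: 13 xor f3 = e0
byte 7: ed xor 8f = 62
byte 8: 09 xor d2 = db
byte 9: 2c xor fc = d0
byte 10: 4f xor 17 = 58
byte 11: da xor 59 = 83
byte 12: 08 xor 41 = 49
byte 13: 86 xor 08 = 8e
byte 14: 95 xor 5a = cf

01011001 00001100 01000001 01010001 11101100 11001011 11100000 01100010 11011011 11010000 01011000 10000011 01001001 10001110 11001111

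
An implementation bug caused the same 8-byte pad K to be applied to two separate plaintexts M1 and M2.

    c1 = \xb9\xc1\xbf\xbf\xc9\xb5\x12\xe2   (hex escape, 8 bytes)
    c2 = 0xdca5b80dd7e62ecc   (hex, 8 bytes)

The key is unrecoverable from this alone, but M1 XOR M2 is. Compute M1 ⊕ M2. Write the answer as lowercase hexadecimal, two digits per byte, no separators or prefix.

c1 ⊕ c2 = (M1 ⊕ K) ⊕ (M2 ⊕ K) = M1 ⊕ M2 — the shared key cancels under XOR.
byte 0: b9 ⊕ dc = 65
byte 1: c1 ⊕ a5 = 64
byte 2: bf ⊕ b8 = 07
byte 3: bf ⊕ 0d = b2
byte 4: c9 ⊕ d7 = 1e
byte 5: b5 ⊕ e6 = 53
byte 6: 12 ⊕ 2e = 3c
byte 7: e2 ⊕ cc = 2e

656407b21e533c2e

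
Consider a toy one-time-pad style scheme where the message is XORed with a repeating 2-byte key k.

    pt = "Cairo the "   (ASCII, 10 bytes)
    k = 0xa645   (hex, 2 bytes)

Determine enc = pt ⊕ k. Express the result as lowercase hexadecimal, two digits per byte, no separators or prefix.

e524cf37c965d22dc365

The 2-byte key repeats, so the effective keystream is a6 45 a6 45 a6 45 a6 45 a6 45.
byte 0: 01000011 xor 10100110 = 11100101
byte 1: 01100001 xor 01000101 = 00100100
byte 2: 01101001 xor 10100110 = 11001111
byte 3: 01110010 xor 01000101 = 00110111
byte 4: 01101111 xor 10100110 = 11001001
byte 5: 00100000 xor 01000101 = 01100101
byte 6: 01110100 xor 10100110 = 11010010
byte 7: 01101000 xor 01000101 = 00101101
byte 8: 01100101 xor 10100110 = 11000011
byte 9: 00100000 xor 01000101 = 01100101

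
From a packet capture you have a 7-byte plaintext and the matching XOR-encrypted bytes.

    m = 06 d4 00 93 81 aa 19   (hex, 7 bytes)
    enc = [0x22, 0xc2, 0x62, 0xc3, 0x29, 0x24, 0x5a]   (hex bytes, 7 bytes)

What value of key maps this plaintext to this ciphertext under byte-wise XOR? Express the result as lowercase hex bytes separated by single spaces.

24 16 62 50 a8 8e 43

Since enc = m ⊕ key, XORing both sides with m gives key = m ⊕ enc.
byte 0: 00000110 ^ 00100010 = 00100100
byte 1: 11010100 ^ 11000010 = 00010110
byte 2: 00000000 ^ 01100010 = 01100010
byte 3: 10010011 ^ 11000011 = 01010000
byte 4: 10000001 ^ 00101001 = 10101000
byte 5: 10101010 ^ 00100100 = 10001110
byte 6: 00011001 ^ 01011010 = 01000011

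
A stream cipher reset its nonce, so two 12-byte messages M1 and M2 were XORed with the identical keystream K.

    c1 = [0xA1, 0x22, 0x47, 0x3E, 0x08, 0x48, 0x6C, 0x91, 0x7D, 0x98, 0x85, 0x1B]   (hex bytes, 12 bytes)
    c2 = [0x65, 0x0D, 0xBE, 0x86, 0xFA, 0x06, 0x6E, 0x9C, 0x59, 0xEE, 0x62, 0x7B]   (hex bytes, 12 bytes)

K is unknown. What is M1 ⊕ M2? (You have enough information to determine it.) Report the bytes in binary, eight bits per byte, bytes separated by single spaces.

11000100 00101111 11111001 10111000 11110010 01001110 00000010 00001101 00100100 01110110 11100111 01100000

c1 ⊕ c2 = (M1 ⊕ K) ⊕ (M2 ⊕ K) = M1 ⊕ M2 — the shared key cancels under XOR.
a1 ⊕ 65 = c4
22 ⊕ 0d = 2f
47 ⊕ be = f9
3e ⊕ 86 = b8
08 ⊕ fa = f2
48 ⊕ 06 = 4e
6c ⊕ 6e = 02
91 ⊕ 9c = 0d
7d ⊕ 59 = 24
98 ⊕ ee = 76
85 ⊕ 62 = e7
1b ⊕ 7b = 60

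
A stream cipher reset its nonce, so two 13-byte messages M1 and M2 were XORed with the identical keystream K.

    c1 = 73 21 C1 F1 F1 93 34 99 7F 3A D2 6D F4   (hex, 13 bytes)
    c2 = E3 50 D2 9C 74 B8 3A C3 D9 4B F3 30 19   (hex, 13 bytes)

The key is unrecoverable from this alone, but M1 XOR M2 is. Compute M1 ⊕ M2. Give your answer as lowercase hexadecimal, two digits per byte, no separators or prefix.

c1 ⊕ c2 = (M1 ⊕ K) ⊕ (M2 ⊕ K) = M1 ⊕ M2 — the shared key cancels under XOR.
73 XOR e3 = 90
21 XOR 50 = 71
c1 XOR d2 = 13
f1 XOR 9c = 6d
f1 XOR 74 = 85
93 XOR b8 = 2b
34 XOR 3a = 0e
99 XOR c3 = 5a
7f XOR d9 = a6
3a XOR 4b = 71
d2 XOR f3 = 21
6d XOR 30 = 5d
f4 XOR 19 = ed

9071136d852b0e5aa671215ded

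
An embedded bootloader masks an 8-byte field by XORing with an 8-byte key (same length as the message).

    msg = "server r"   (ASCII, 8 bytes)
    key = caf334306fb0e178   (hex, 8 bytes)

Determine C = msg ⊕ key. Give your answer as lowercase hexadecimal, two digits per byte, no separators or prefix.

73 xor ca = b9
65 xor f3 = 96
72 xor 34 = 46
76 xor 30 = 46
65 xor 6f = 0a
72 xor b0 = c2
20 xor e1 = c1
72 xor 78 = 0a

b99646460ac2c10a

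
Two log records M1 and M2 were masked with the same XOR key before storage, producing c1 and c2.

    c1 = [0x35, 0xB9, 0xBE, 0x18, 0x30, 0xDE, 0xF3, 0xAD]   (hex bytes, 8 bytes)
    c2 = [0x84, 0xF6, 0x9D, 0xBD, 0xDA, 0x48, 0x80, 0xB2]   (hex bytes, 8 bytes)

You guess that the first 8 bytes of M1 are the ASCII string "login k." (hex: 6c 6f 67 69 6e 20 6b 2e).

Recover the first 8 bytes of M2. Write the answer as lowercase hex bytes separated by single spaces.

dd 20 44 cc 84 b6 18 31

First, c1 ⊕ c2 = (M1 ⊕ K) ⊕ (M2 ⊕ K) = M1 ⊕ M2, so the key drops out. Then M2 = (M1 ⊕ M2) ⊕ M1 over the first 8 bytes.
byte 0: (35 xor 84) xor 6c = b1 xor 6c = dd
byte 1: (b9 xor f6) xor 6f = 4f xor 6f = 20
byte 2: (be xor 9d) xor 67 = 23 xor 67 = 44
byte 3: (18 xor bd) xor 69 = a5 xor 69 = cc
byte 4: (30 xor da) xor 6e = ea xor 6e = 84
byte 5: (de xor 48) xor 20 = 96 xor 20 = b6
byte 6: (f3 xor 80) xor 6b = 73 xor 6b = 18
byte 7: (ad xor b2) xor 2e = 1f xor 2e = 31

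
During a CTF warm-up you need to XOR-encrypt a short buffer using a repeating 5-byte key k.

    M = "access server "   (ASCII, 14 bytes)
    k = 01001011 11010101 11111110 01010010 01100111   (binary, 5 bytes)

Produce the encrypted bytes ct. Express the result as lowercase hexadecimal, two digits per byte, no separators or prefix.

The 5-byte key repeats, so the effective keystream is 4b d5 fe 52 67 4b d5 fe 52 67 4b d5 fe 52.
byte 0: 61 xor 4b = 2a
byte 1: 63 xor d5 = b6
byte 2: 63 xor fe = 9d
byte 3: 65 xor 52 = 37
byte 4: 73 xor 67 = 14
byte 5: 73 xor 4b = 38
byte 6: 20 xor d5 = f5
byte 7: 73 xor fe = 8d
byte 8: 65 xor 52 = 37
byte 9: 72 xor 67 = 15
byte 10: 76 xor 4b = 3d
byte 11: 65 xor d5 = b0
byte 12: 72 xor fe = 8c
byte 13: 20 xor 52 = 72

2ab69d371438f58d37153db08c72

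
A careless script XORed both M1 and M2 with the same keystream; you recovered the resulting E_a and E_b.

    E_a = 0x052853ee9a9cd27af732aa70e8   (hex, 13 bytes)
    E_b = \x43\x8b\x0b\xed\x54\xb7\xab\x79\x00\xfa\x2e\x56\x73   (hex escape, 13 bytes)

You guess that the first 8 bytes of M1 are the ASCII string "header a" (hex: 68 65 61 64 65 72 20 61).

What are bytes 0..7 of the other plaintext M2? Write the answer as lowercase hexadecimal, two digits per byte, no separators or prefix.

First, E_a ⊕ E_b = (M1 ⊕ K) ⊕ (M2 ⊕ K) = M1 ⊕ M2, so the key drops out. Then M2 = (M1 ⊕ M2) ⊕ M1 over the first 8 bytes.
byte 0: (05 XOR 43) XOR 68 = 46 XOR 68 = 2e
byte 1: (28 XOR 8b) XOR 65 = a3 XOR 65 = c6
byte 2: (53 XOR 0b) XOR 61 = 58 XOR 61 = 39
byte 3: (ee XOR ed) XOR 64 = 03 XOR 64 = 67
byte 4: (9a XOR 54) XOR 65 = ce XOR 65 = ab
byte 5: (9c XOR b7) XOR 72 = 2b XOR 72 = 59
byte 6: (d2 XOR ab) XOR 20 = 79 XOR 20 = 59
byte 7: (7a XOR 79) XOR 61 = 03 XOR 61 = 62

2ec63967ab595962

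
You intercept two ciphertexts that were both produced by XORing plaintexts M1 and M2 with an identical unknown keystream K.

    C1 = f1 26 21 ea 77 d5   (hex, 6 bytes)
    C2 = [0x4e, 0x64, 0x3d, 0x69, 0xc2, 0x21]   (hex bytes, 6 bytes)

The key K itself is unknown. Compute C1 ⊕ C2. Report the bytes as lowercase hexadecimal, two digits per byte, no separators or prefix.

C1 ⊕ C2 = (M1 ⊕ K) ⊕ (M2 ⊕ K) = M1 ⊕ M2 — the shared key cancels under XOR.
11110001 xor 01001110 = 10111111
00100110 xor 01100100 = 01000010
00100001 xor 00111101 = 00011100
11101010 xor 01101001 = 10000011
01110111 xor 11000010 = 10110101
11010101 xor 00100001 = 11110100

bf421c83b5f4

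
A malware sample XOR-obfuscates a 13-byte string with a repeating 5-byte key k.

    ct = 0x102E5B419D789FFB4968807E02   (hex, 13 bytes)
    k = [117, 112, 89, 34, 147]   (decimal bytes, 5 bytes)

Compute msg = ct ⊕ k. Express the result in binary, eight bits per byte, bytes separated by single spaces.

The 5-byte key repeats, so the effective keystream is 75 70 59 22 93 75 70 59 22 93 75 70 59.
byte 0: 00010000 ^ 01110101 = 01100101
byte 1: 00101110 ^ 01110000 = 01011110
byte 2: 01011011 ^ 01011001 = 00000010
byte 3: 01000001 ^ 00100010 = 01100011
byte 4: 10011101 ^ 10010011 = 00001110
byte 5: 01111000 ^ 01110101 = 00001101
byte 6: 10011111 ^ 01110000 = 11101111
byte 7: 11111011 ^ 01011001 = 10100010
byte 8: 01001001 ^ 00100010 = 01101011
byte 9: 01101000 ^ 10010011 = 11111011
byte 10: 10000000 ^ 01110101 = 11110101
byte 11: 01111110 ^ 01110000 = 00001110
byte 12: 00000010 ^ 01011001 = 01011011

01100101 01011110 00000010 01100011 00001110 00001101 11101111 10100010 01101011 11111011 11110101 00001110 01011011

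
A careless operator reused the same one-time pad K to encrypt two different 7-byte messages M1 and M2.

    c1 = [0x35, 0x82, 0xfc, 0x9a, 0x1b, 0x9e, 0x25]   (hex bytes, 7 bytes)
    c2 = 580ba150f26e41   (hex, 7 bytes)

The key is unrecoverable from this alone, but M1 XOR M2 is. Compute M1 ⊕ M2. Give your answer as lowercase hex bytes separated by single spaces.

c1 ⊕ c2 = (M1 ⊕ K) ⊕ (M2 ⊕ K) = M1 ⊕ M2 — the shared key cancels under XOR.
byte 0: 35 ^ 58 = 6d
byte 1: 82 ^ 0b = 89
byte 2: fc ^ a1 = 5d
byte 3: 9a ^ 50 = ca
byte 4: 1b ^ f2 = e9
byte 5: 9e ^ 6e = f0
byte 6: 25 ^ 41 = 64

6d 89 5d ca e9 f0 64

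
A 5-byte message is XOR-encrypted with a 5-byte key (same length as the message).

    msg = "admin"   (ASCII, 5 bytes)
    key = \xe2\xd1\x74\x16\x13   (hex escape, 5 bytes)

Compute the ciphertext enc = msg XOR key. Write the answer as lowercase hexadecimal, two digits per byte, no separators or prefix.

XOR is its own inverse, so applying the key byte-wise gives the result directly.
byte 0:  97 ^ 226 = 131
byte 1: 100 ^ 209 = 181
byte 2: 109 ^ 116 =  25
byte 3: 105 ^  22 = 127
byte 4: 110 ^  19 = 125

83b5197f7d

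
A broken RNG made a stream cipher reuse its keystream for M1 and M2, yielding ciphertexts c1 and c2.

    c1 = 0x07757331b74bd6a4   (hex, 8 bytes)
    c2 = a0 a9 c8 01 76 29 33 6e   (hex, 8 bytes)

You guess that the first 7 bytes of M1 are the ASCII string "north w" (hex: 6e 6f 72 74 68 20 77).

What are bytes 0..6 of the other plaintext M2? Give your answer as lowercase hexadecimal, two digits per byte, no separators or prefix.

c9b3c944a94292

First, c1 ⊕ c2 = (M1 ⊕ K) ⊕ (M2 ⊕ K) = M1 ⊕ M2, so the key drops out. Then M2 = (M1 ⊕ M2) ⊕ M1 over the first 7 bytes.
byte 0: (07 ⊕ a0) ⊕ 6e = a7 ⊕ 6e = c9
byte 1: (75 ⊕ a9) ⊕ 6f = dc ⊕ 6f = b3
byte 2: (73 ⊕ c8) ⊕ 72 = bb ⊕ 72 = c9
byte 3: (31 ⊕ 01) ⊕ 74 = 30 ⊕ 74 = 44
byte 4: (b7 ⊕ 76) ⊕ 68 = c1 ⊕ 68 = a9
byte 5: (4b ⊕ 29) ⊕ 20 = 62 ⊕ 20 = 42
byte 6: (d6 ⊕ 33) ⊕ 77 = e5 ⊕ 77 = 92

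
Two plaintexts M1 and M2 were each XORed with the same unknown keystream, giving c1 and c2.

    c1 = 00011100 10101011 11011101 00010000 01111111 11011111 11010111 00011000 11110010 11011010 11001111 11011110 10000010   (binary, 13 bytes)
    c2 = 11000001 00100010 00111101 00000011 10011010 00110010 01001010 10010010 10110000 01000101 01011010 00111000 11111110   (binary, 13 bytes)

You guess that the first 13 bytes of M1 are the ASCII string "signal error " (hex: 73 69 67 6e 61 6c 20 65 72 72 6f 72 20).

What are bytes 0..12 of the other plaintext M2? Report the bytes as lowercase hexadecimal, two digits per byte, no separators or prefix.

aee0877d8481bdef30edfa945c

First, c1 ⊕ c2 = (M1 ⊕ K) ⊕ (M2 ⊕ K) = M1 ⊕ M2, so the key drops out. Then M2 = (M1 ⊕ M2) ⊕ M1 over the first 13 bytes.
byte 0: (1c ^ c1) ^ 73 = dd ^ 73 = ae
byte 1: (ab ^ 22) ^ 69 = 89 ^ 69 = e0
byte 2: (dd ^ 3d) ^ 67 = e0 ^ 67 = 87
byte 3: (10 ^ 03) ^ 6e = 13 ^ 6e = 7d
byte 4: (7f ^ 9a) ^ 61 = e5 ^ 61 = 84
byte 5: (df ^ 32) ^ 6c = ed ^ 6c = 81
byte 6: (d7 ^ 4a) ^ 20 = 9d ^ 20 = bd
byte 7: (18 ^ 92) ^ 65 = 8a ^ 65 = ef
byte 8: (f2 ^ b0) ^ 72 = 42 ^ 72 = 30
byte 9: (da ^ 45) ^ 72 = 9f ^ 72 = ed
byte 10: (cf ^ 5a) ^ 6f = 95 ^ 6f = fa
byte 11: (de ^ 38) ^ 72 = e6 ^ 72 = 94
byte 12: (82 ^ fe) ^ 20 = 7c ^ 20 = 5c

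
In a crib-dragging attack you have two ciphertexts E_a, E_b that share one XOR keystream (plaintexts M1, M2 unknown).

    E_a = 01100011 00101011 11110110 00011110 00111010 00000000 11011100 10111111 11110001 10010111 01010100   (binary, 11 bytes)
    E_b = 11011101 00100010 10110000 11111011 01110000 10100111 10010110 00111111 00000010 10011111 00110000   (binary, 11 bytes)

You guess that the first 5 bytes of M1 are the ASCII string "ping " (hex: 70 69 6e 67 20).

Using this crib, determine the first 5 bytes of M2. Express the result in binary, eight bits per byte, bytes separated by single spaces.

11001110 01100000 00101000 10000010 01101010

First, E_a ⊕ E_b = (M1 ⊕ K) ⊕ (M2 ⊕ K) = M1 ⊕ M2, so the key drops out. Then M2 = (M1 ⊕ M2) ⊕ M1 over the first 5 bytes.
byte 0: (63 ^ dd) ^ 70 = be ^ 70 = ce
byte 1: (2b ^ 22) ^ 69 = 09 ^ 69 = 60
byte 2: (f6 ^ b0) ^ 6e = 46 ^ 6e = 28
byte 3: (1e ^ fb) ^ 67 = e5 ^ 67 = 82
byte 4: (3a ^ 70) ^ 20 = 4a ^ 20 = 6a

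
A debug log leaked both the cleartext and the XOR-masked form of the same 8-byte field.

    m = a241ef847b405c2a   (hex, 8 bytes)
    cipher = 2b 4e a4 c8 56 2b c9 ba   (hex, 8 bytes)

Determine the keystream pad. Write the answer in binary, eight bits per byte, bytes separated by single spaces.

10001001 00001111 01001011 01001100 00101101 01101011 10010101 10010000

Since cipher = m ⊕ pad, XORing both sides with m gives pad = m ⊕ cipher.
a2 xor 2b = 89
41 xor 4e = 0f
ef xor a4 = 4b
84 xor c8 = 4c
7b xor 56 = 2d
40 xor 2b = 6b
5c xor c9 = 95
2a xor ba = 90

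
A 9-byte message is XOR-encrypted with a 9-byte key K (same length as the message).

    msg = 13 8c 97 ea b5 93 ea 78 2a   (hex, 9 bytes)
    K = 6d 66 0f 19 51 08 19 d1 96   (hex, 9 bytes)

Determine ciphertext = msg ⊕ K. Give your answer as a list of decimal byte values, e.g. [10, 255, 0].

 19 ^ 109 = 126
140 ^ 102 = 234
151 ^  15 = 152
234 ^  25 = 243
181 ^  81 = 228
147 ^   8 = 155
234 ^  25 = 243
120 ^ 209 = 169
 42 ^ 150 = 188

[126, 234, 152, 243, 228, 155, 243, 169, 188]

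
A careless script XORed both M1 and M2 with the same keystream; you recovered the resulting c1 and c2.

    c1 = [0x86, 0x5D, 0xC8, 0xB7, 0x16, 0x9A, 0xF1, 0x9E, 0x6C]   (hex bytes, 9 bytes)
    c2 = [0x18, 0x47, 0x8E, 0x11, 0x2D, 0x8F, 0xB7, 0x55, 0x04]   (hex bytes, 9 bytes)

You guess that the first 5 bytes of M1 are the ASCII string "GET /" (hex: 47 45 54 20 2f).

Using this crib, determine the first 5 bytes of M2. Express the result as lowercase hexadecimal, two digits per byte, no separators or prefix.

d95f128614

First, c1 ⊕ c2 = (M1 ⊕ K) ⊕ (M2 ⊕ K) = M1 ⊕ M2, so the key drops out. Then M2 = (M1 ⊕ M2) ⊕ M1 over the first 5 bytes.
byte 0: (86 ^ 18) ^ 47 = 9e ^ 47 = d9
byte 1: (5d ^ 47) ^ 45 = 1a ^ 45 = 5f
byte 2: (c8 ^ 8e) ^ 54 = 46 ^ 54 = 12
byte 3: (b7 ^ 11) ^ 20 = a6 ^ 20 = 86
byte 4: (16 ^ 2d) ^ 2f = 3b ^ 2f = 14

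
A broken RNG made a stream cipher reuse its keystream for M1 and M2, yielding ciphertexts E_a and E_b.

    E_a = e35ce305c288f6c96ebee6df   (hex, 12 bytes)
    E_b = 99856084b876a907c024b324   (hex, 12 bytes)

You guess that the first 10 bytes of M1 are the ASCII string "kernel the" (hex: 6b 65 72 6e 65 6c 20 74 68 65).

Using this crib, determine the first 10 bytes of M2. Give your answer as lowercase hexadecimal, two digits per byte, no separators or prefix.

First, E_a ⊕ E_b = (M1 ⊕ K) ⊕ (M2 ⊕ K) = M1 ⊕ M2, so the key drops out. Then M2 = (M1 ⊕ M2) ⊕ M1 over the first 10 bytes.
byte 0: (e3 xor 99) xor 6b = 7a xor 6b = 11
byte 1: (5c xor 85) xor 65 = d9 xor 65 = bc
byte 2: (e3 xor 60) xor 72 = 83 xor 72 = f1
byte 3: (05 xor 84) xor 6e = 81 xor 6e = ef
byte 4: (c2 xor b8) xor 65 = 7a xor 65 = 1f
byte 5: (88 xor 76) xor 6c = fe xor 6c = 92
byte 6: (f6 xor a9) xor 20 = 5f xor 20 = 7f
byte 7: (c9 xor 07) xor 74 = ce xor 74 = ba
byte 8: (6e xor c0) xor 68 = ae xor 68 = c6
byte 9: (be xor 24) xor 65 = 9a xor 65 = ff

11bcf1ef1f927fbac6ff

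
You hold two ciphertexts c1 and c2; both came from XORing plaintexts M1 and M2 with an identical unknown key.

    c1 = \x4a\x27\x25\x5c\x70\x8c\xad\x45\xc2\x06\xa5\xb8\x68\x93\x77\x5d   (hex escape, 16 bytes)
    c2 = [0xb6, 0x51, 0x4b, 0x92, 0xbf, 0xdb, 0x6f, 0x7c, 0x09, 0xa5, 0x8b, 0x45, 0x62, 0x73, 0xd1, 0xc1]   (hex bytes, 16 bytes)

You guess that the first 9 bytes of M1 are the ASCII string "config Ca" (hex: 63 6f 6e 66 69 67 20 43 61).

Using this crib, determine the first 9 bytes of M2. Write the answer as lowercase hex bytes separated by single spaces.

9f 19 00 a8 a6 30 e2 7a aa

First, c1 ⊕ c2 = (M1 ⊕ K) ⊕ (M2 ⊕ K) = M1 ⊕ M2, so the key drops out. Then M2 = (M1 ⊕ M2) ⊕ M1 over the first 9 bytes.
byte 0: (4a ⊕ b6) ⊕ 63 = fc ⊕ 63 = 9f
byte 1: (27 ⊕ 51) ⊕ 6f = 76 ⊕ 6f = 19
byte 2: (25 ⊕ 4b) ⊕ 6e = 6e ⊕ 6e = 00
byte 3: (5c ⊕ 92) ⊕ 66 = ce ⊕ 66 = a8
byte 4: (70 ⊕ bf) ⊕ 69 = cf ⊕ 69 = a6
byte 5: (8c ⊕ db) ⊕ 67 = 57 ⊕ 67 = 30
byte 6: (ad ⊕ 6f) ⊕ 20 = c2 ⊕ 20 = e2
byte 7: (45 ⊕ 7c) ⊕ 43 = 39 ⊕ 43 = 7a
byte 8: (c2 ⊕ 09) ⊕ 61 = cb ⊕ 61 = aa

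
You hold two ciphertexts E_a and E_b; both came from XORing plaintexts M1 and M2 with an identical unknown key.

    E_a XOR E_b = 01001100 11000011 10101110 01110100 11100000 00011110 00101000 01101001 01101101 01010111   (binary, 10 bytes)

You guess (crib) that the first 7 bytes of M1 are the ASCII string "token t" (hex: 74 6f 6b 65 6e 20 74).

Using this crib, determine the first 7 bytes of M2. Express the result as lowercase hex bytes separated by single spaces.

Since E_a ⊕ E_b = M1 ⊕ M2, XORing with the guessed M1 bytes yields the corresponding M2 bytes: M2 = (E_a ⊕ E_b) ⊕ M1.
byte 0: 4c ⊕ 74 = 38
byte 1: c3 ⊕ 6f = ac
byte 2: ae ⊕ 6b = c5
byte 3: 74 ⊕ 65 = 11
byte 4: e0 ⊕ 6e = 8e
byte 5: 1e ⊕ 20 = 3e
byte 6: 28 ⊕ 74 = 5c

38 ac c5 11 8e 3e 5c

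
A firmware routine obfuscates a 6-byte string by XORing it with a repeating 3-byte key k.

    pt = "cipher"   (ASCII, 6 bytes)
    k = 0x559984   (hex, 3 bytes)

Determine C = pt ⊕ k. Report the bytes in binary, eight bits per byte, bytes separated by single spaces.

The 3-byte key repeats, so the effective keystream is 55 99 84 55 99 84.
byte 0:  99 XOR  85 =  54
byte 1: 105 XOR 153 = 240
byte 2: 112 XOR 132 = 244
byte 3: 104 XOR  85 =  61
byte 4: 101 XOR 153 = 252
byte 5: 114 XOR 132 = 246

00110110 11110000 11110100 00111101 11111100 11110110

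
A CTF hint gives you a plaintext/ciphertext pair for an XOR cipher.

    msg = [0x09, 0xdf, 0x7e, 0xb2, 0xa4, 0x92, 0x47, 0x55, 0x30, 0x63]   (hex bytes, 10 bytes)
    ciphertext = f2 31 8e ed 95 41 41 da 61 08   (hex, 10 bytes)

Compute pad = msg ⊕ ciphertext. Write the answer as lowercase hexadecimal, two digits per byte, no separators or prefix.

Since ciphertext = msg ⊕ pad, XORing both sides with msg gives pad = msg ⊕ ciphertext.
09 ⊕ f2 = fb
df ⊕ 31 = ee
7e ⊕ 8e = f0
b2 ⊕ ed = 5f
a4 ⊕ 95 = 31
92 ⊕ 41 = d3
47 ⊕ 41 = 06
55 ⊕ da = 8f
30 ⊕ 61 = 51
63 ⊕ 08 = 6b

fbeef05f31d3068f516b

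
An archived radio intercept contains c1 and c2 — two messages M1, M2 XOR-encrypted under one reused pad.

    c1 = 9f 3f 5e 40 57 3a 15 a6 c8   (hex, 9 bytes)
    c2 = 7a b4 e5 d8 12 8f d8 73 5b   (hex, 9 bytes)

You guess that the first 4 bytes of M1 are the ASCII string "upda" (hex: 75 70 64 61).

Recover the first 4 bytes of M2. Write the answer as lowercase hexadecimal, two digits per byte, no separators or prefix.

First, c1 ⊕ c2 = (M1 ⊕ K) ⊕ (M2 ⊕ K) = M1 ⊕ M2, so the key drops out. Then M2 = (M1 ⊕ M2) ⊕ M1 over the first 4 bytes.
byte 0: (9f ^ 7a) ^ 75 = e5 ^ 75 = 90
byte 1: (3f ^ b4) ^ 70 = 8b ^ 70 = fb
byte 2: (5e ^ e5) ^ 64 = bb ^ 64 = df
byte 3: (40 ^ d8) ^ 61 = 98 ^ 61 = f9

90fbdff9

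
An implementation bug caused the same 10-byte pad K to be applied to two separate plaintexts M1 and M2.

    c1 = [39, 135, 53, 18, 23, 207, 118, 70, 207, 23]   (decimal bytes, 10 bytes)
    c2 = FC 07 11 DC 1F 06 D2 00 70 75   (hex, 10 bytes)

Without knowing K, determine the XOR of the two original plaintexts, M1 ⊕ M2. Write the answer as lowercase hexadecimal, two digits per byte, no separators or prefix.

db8024ce08c9a446bf62

c1 ⊕ c2 = (M1 ⊕ K) ⊕ (M2 ⊕ K) = M1 ⊕ M2 — the shared key cancels under XOR.
byte 0: 27 ^ fc = db
byte 1: 87 ^ 07 = 80
byte 2: 35 ^ 11 = 24
byte 3: 12 ^ dc = ce
byte 4: 17 ^ 1f = 08
byte 5: cf ^ 06 = c9
byte 6: 76 ^ d2 = a4
byte 7: 46 ^ 00 = 46
byte 8: cf ^ 70 = bf
byte 9: 17 ^ 75 = 62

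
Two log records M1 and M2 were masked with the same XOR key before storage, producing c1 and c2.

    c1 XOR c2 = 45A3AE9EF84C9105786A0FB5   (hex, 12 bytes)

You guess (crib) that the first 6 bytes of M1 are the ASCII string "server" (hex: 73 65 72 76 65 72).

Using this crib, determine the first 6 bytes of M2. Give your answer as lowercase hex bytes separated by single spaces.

Since c1 ⊕ c2 = M1 ⊕ M2, XORing with the guessed M1 bytes yields the corresponding M2 bytes: M2 = (c1 ⊕ c2) ⊕ M1.
45 ⊕ 73 = 36
a3 ⊕ 65 = c6
ae ⊕ 72 = dc
9e ⊕ 76 = e8
f8 ⊕ 65 = 9d
4c ⊕ 72 = 3e

36 c6 dc e8 9d 3e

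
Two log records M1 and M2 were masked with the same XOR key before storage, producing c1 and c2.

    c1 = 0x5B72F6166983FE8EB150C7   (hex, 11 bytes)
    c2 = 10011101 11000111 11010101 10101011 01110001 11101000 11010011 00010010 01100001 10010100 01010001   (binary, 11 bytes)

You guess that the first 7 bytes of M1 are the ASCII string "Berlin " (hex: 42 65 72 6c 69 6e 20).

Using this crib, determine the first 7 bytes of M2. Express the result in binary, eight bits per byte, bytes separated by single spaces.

10000100 11010000 01010001 11010001 01110001 00000101 00001101

First, c1 ⊕ c2 = (M1 ⊕ K) ⊕ (M2 ⊕ K) = M1 ⊕ M2, so the key drops out. Then M2 = (M1 ⊕ M2) ⊕ M1 over the first 7 bytes.
byte 0: (5b XOR 9d) XOR 42 = c6 XOR 42 = 84
byte 1: (72 XOR c7) XOR 65 = b5 XOR 65 = d0
byte 2: (f6 XOR d5) XOR 72 = 23 XOR 72 = 51
byte 3: (16 XOR ab) XOR 6c = bd XOR 6c = d1
byte 4: (69 XOR 71) XOR 69 = 18 XOR 69 = 71
byte 5: (83 XOR e8) XOR 6e = 6b XOR 6e = 05
byte 6: (fe XOR d3) XOR 20 = 2d XOR 20 = 0d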